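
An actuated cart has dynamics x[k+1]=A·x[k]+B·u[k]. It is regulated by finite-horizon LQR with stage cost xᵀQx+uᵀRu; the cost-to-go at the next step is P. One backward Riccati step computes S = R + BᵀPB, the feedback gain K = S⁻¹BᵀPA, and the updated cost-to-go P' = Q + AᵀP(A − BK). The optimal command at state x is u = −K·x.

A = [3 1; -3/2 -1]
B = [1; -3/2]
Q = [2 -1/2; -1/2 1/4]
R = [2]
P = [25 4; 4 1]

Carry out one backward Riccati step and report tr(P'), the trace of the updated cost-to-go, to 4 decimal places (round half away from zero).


31.3370

BᵀP = [19.0000 2.5000]
S = R + BᵀPB = [2] + [15.2500] = [17.2500]
BᵀPA = [53.2500 16.5000]
K = S⁻¹·BᵀPA = [3.0870 0.9565]
A−BK = [-0.0870 0.0435; 3.1304 0.4348]
AᵀP(A−BK) = [26.8696 7.5652; 7.5652 2.2174]
P' = Q + AᵀP(A−BK) = [28.8696 7.0652; 7.0652 2.4674]
tr(P') = 31.3370


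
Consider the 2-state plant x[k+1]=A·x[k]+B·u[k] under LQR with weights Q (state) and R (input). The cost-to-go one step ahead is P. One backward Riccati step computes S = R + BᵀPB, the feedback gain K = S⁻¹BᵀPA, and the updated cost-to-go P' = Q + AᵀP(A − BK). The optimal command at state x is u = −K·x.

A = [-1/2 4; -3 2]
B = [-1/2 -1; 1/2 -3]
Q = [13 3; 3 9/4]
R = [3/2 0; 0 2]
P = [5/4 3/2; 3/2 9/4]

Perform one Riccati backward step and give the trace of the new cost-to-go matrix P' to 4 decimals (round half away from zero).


BᵀP = [0.1250 0.3750; -5.7500 -8.2500]
S = R + BᵀPB = [3/2 0; 0 2] + [0.1250 -1.2500; -1.2500 30.5000] = [1.6250 -1.2500; -1.2500 32.5000]
BᵀPA = [-1.1875 1.2500; 27.6250 -39.5000]
K = S⁻¹·BᵀPA = [-0.0793 -0.1707; 0.8470 -1.2220]
A−BK = [0.3073 2.6927; -0.4195 -1.5805]
AᵀP(A−BK) = [1.5713 -1.9463; -1.9463 4.9463]
P' = Q + AᵀP(A−BK) = [14.5713 1.0537; 1.0537 7.1963]
tr(P') = 21.7677

21.7677


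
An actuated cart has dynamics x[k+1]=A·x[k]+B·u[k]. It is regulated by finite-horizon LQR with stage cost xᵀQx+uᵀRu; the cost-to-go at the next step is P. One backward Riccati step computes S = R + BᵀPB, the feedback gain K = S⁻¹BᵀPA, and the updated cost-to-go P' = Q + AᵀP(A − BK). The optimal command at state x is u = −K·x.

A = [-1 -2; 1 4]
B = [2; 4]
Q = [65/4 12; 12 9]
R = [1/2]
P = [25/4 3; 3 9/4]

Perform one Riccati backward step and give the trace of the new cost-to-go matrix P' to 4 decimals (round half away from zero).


38.8208

BᵀP = [24.5000 15.0000]
S = R + BᵀPB = [1/2] + [109.0000] = [109.5000]
BᵀPA = [-9.5000 11.0000]
K = S⁻¹·BᵀPA = [-0.0868 0.1005]
A−BK = [-0.8265 -2.2009; 1.3470 3.5982]
AᵀP(A−BK) = [1.6758 4.4543; 4.4543 11.8950]
P' = Q + AᵀP(A−BK) = [17.9258 16.4543; 16.4543 20.8950]
tr(P') = 38.8208


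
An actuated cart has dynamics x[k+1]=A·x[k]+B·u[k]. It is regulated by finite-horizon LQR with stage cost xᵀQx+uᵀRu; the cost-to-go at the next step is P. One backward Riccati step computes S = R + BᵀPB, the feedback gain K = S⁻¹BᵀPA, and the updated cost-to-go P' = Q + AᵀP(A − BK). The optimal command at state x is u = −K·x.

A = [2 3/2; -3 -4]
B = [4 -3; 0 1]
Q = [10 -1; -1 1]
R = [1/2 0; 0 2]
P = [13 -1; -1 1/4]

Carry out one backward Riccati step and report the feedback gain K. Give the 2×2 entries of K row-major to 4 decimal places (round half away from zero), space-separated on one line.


BᵀP = [52.0000 -4.0000; -40.0000 3.2500]
S = R + BᵀPB = [1/2 0; 0 2] + [208.0000 -160.0000; -160.0000 123.2500] = [208.5000 -160.0000; -160.0000 125.2500]
BᵀPA = [116.0000 94.0000; -89.7500 -73.0000]
K = S⁻¹·BᵀPA = [0.3284 0.1817; -0.2971 -0.3507]
A−BK = [-0.2048 -0.2790; -2.7029 -3.6493]
AᵀP(A−BK) = [1.4950 1.9455; 1.9455 2.5675]
P' = Q + AᵀP(A−BK) = [11.4950 0.9455; 0.9455 3.5675]
tr(P') = 15.0625

0.3284 0.1817 -0.2971 -0.3507


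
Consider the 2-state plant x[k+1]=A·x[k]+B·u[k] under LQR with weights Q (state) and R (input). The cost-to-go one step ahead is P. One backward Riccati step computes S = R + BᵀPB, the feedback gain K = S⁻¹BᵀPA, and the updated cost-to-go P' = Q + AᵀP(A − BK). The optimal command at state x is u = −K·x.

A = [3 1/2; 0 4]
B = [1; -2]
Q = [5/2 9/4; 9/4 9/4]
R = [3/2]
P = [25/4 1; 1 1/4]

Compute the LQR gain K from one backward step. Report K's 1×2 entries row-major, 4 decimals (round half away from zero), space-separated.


BᵀP = [4.2500 0.5000]
S = R + BᵀPB = [3/2] + [3.2500] = [4.7500]
BᵀPA = [12.7500 4.1250]
K = S⁻¹·BᵀPA = [2.6842 0.8684]
A−BK = [0.3158 -0.3684; 5.3684 5.7368]
AᵀP(A−BK) = [22.0263 10.3026; 10.3026 5.9803]
P' = Q + AᵀP(A−BK) = [24.5263 12.5526; 12.5526 8.2303]
tr(P') = 32.7566

2.6842 0.8684


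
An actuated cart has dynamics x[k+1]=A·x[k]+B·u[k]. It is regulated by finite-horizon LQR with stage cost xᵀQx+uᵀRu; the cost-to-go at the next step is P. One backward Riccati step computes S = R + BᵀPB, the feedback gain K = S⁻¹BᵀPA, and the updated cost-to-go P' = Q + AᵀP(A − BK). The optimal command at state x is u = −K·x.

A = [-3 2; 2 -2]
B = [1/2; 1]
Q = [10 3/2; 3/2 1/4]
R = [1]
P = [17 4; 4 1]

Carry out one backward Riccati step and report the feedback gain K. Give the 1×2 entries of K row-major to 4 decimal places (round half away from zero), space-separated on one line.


BᵀP = [12.5000 3.0000]
S = R + BᵀPB = [1] + [9.2500] = [10.2500]
BᵀPA = [-31.5000 19.0000]
K = S⁻¹·BᵀPA = [-3.0732 1.8537]
A−BK = [-1.4634 1.0732; 5.0732 -3.8537]
AᵀP(A−BK) = [12.1951 -7.6098; -7.6098 4.7805]
P' = Q + AᵀP(A−BK) = [22.1951 -6.1098; -6.1098 5.0305]
tr(P') = 27.2256

-3.0732 1.8537


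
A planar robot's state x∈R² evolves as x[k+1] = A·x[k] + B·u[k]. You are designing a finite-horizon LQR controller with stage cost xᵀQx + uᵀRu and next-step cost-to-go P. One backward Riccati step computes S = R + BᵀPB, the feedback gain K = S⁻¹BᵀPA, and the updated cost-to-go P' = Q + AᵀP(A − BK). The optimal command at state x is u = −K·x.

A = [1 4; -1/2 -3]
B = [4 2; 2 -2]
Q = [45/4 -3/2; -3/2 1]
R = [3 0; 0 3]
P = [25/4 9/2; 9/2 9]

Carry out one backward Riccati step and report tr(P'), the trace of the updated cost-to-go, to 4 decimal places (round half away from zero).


BᵀP = [34.0000 36.0000; 3.5000 -9.0000]
S = R + BᵀPB = [3 0; 0 3] + [208.0000 -4.0000; -4.0000 25.0000] = [211.0000 -4.0000; -4.0000 28.0000]
BᵀPA = [16.0000 28.0000; 8.0000 41.0000]
K = S⁻¹·BᵀPA = [0.0815 0.1609; 0.2974 1.4873]
A−BK = [0.0794 0.3819; -0.0682 -0.3473]
AᵀP(A−BK) = [0.3177 1.5275; 1.5275 7.5168]
P' = Q + AᵀP(A−BK) = [11.5677 0.0275; 0.0275 8.5168]
tr(P') = 20.0845

20.0845


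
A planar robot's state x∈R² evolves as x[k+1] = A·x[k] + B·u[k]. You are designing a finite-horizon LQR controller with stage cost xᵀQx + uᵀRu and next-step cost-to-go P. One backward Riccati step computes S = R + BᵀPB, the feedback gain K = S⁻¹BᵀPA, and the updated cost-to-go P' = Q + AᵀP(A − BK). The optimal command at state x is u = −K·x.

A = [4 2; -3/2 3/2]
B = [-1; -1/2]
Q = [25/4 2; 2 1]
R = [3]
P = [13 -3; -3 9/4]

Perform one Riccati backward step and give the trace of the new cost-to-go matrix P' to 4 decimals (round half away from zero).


BᵀP = [-11.5000 1.8750]
S = R + BᵀPB = [3] + [10.5625] = [13.5625]
BᵀPA = [-48.8125 -20.1875]
K = S⁻¹·BᵀPA = [-3.5991 -1.4885]
A−BK = [0.4009 0.5115; -3.2995 0.7558]
AᵀP(A−BK) = [73.3825 17.2811; 17.2811 9.0138]
P' = Q + AᵀP(A−BK) = [79.6325 19.2811; 19.2811 10.0138]
tr(P') = 89.6463

89.6463


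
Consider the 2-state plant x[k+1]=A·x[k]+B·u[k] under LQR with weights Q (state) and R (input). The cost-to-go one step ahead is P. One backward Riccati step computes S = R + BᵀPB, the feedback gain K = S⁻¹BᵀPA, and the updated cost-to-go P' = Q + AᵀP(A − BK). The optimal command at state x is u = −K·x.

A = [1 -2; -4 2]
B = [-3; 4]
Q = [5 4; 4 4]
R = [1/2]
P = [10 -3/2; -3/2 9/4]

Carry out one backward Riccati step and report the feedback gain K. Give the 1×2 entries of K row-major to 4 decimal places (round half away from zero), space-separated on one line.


-0.5538 0.6092

BᵀP = [-36.0000 13.5000]
S = R + BᵀPB = [1/2] + [162.0000] = [162.5000]
BᵀPA = [-90.0000 99.0000]
K = S⁻¹·BᵀPA = [-0.5538 0.6092]
A−BK = [-0.6615 -0.1723; -1.7846 -0.4369]
AᵀP(A−BK) = [8.1538 1.8308; 1.8308 0.6862]
P' = Q + AᵀP(A−BK) = [13.1538 5.8308; 5.8308 4.6862]
tr(P') = 17.8400


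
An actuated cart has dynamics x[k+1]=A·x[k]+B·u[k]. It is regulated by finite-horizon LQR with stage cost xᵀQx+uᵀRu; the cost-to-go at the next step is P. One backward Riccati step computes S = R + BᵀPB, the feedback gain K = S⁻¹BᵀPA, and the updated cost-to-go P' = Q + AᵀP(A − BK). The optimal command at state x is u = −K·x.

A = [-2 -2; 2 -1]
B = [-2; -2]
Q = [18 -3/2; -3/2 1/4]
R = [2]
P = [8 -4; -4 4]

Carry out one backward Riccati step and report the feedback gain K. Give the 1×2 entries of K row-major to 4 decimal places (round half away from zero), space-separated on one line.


0.8889 0.8889

BᵀP = [-8.0000 0.0000]
S = R + BᵀPB = [2] + [16.0000] = [18.0000]
BᵀPA = [16.0000 16.0000]
K = S⁻¹·BᵀPA = [0.8889 0.8889]
A−BK = [-0.2222 -0.2222; 3.7778 0.7778]
AᵀP(A−BK) = [65.7778 17.7778; 17.7778 5.7778]
P' = Q + AᵀP(A−BK) = [83.7778 16.2778; 16.2778 6.0278]
tr(P') = 89.8056


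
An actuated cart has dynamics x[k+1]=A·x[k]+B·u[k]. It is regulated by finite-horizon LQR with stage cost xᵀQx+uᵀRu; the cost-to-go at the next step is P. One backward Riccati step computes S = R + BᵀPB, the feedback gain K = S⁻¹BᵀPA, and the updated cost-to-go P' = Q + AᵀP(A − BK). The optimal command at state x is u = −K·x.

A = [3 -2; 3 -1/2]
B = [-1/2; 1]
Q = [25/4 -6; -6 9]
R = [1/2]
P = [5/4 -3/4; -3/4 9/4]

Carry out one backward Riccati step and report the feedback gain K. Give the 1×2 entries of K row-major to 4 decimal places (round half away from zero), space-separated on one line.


BᵀP = [-1.3750 2.6250]
S = R + BᵀPB = [1/2] + [3.3125] = [3.8125]
BᵀPA = [3.7500 1.4375]
K = S⁻¹·BᵀPA = [0.9836 0.3770]
A−BK = [3.4918 -1.8115; 2.0164 -0.8770]
AᵀP(A−BK) = [14.3115 -6.6639; -6.6639 3.5205]
P' = Q + AᵀP(A−BK) = [20.5615 -12.6639; -12.6639 12.5205]
tr(P') = 33.0820

0.9836 0.3770


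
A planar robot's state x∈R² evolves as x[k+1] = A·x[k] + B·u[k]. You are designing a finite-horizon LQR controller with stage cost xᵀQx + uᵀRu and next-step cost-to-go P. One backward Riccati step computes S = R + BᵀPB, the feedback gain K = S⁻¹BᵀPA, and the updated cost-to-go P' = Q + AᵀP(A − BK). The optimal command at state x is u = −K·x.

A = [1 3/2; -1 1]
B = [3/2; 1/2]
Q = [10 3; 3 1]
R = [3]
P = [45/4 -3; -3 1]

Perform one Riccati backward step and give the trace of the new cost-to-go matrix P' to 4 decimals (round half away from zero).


BᵀP = [15.3750 -4.0000]
S = R + BᵀPB = [3] + [21.0625] = [24.0625]
BᵀPA = [19.3750 19.0625]
K = S⁻¹·BᵀPA = [0.8052 0.7922]
A−BK = [-0.2078 0.3117; -1.4026 0.6039]
AᵀP(A−BK) = [2.6494 2.0260; 2.0260 2.2110]
P' = Q + AᵀP(A−BK) = [12.6494 5.0260; 5.0260 3.2110]
tr(P') = 15.8604

15.8604


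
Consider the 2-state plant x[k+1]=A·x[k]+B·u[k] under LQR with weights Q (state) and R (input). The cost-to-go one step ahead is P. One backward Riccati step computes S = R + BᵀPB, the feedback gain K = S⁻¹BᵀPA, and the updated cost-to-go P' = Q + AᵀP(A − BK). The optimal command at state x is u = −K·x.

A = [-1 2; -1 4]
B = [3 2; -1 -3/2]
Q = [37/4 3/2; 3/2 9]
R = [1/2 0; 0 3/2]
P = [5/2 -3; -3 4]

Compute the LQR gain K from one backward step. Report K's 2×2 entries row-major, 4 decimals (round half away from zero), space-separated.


-0.0542 -0.2060 0.1220 -0.5366

BᵀP = [10.5000 -13.0000; 9.5000 -12.0000]
S = R + BᵀPB = [1/2 0; 0 3/2] + [44.5000 40.5000; 40.5000 37.0000] = [45.0000 40.5000; 40.5000 38.5000]
BᵀPA = [2.5000 -31.0000; 2.5000 -29.0000]
K = S⁻¹·BᵀPA = [-0.0542 -0.2060; 0.1220 -0.5366]
A−BK = [-1.0813 3.6911; -0.8713 2.9892]
AᵀP(A−BK) = [0.3306 -1.1436; -1.1436 4.0542]
P' = Q + AᵀP(A−BK) = [9.5806 0.3564; 0.3564 13.0542]
tr(P') = 22.6348


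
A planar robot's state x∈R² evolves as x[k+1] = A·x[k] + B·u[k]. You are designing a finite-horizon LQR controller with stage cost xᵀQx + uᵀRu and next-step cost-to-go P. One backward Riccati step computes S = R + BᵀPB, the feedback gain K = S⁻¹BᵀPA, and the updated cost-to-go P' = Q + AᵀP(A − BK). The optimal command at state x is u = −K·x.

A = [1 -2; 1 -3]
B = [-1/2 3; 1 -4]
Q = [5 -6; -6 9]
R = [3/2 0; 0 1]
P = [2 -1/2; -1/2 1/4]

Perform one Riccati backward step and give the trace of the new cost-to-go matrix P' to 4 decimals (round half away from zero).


16.5671

BᵀP = [-1.5000 0.5000; 8.0000 -2.5000]
S = R + BᵀPB = [3/2 0; 0 1] + [1.2500 -6.5000; -6.5000 34.0000] = [2.7500 -6.5000; -6.5000 35.0000]
BᵀPA = [-1.0000 1.5000; 5.5000 -8.5000]
K = S⁻¹·BᵀPA = [0.0139 -0.0509; 0.1597 -0.2523]
A−BK = [0.5278 -1.2685; 1.6250 -3.9583]
AᵀP(A−BK) = [0.3854 -0.9132; -0.9132 2.1817]
P' = Q + AᵀP(A−BK) = [5.3854 -6.9132; -6.9132 11.1817]
tr(P') = 16.5671


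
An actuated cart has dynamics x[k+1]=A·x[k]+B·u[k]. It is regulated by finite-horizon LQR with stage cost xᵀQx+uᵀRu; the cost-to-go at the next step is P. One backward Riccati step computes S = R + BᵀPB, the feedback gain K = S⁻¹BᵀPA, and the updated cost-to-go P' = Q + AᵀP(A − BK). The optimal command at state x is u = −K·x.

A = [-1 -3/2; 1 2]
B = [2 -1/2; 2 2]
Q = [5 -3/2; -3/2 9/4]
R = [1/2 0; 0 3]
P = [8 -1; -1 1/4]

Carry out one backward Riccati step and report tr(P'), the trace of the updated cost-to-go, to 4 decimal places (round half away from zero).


BᵀP = [14.0000 -1.5000; -6.0000 1.0000]
S = R + BᵀPB = [1/2 0; 0 3] + [25.0000 -10.0000; -10.0000 5.0000] = [25.5000 -10.0000; -10.0000 8.0000]
BᵀPA = [-15.5000 -24.0000; 7.0000 11.0000]
K = S⁻¹·BᵀPA = [-0.5192 -0.7885; 0.2260 0.3894]
A−BK = [0.1514 0.2716; 1.5865 2.7981]
AᵀP(A−BK) = [0.6202 1.0529; 1.0529 1.7933]
P' = Q + AᵀP(A−BK) = [5.6202 -0.4471; -0.4471 4.0433]
tr(P') = 9.6635

9.6635


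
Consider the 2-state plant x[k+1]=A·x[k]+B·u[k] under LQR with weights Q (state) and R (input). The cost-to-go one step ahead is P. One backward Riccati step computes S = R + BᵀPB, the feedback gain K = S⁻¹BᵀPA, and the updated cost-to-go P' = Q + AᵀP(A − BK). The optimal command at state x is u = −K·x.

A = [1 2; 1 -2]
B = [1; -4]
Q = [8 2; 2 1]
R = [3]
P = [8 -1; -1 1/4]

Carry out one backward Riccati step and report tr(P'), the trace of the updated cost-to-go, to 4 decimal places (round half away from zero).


BᵀP = [12.0000 -2.0000]
S = R + BᵀPB = [3] + [20.0000] = [23.0000]
BᵀPA = [10.0000 28.0000]
K = S⁻¹·BᵀPA = [0.4348 1.2174]
A−BK = [0.5652 0.7826; 2.7391 2.8696]
AᵀP(A−BK) = [1.9022 3.3261; 3.3261 6.9130]
P' = Q + AᵀP(A−BK) = [9.9022 5.3261; 5.3261 7.9130]
tr(P') = 17.8152

17.8152


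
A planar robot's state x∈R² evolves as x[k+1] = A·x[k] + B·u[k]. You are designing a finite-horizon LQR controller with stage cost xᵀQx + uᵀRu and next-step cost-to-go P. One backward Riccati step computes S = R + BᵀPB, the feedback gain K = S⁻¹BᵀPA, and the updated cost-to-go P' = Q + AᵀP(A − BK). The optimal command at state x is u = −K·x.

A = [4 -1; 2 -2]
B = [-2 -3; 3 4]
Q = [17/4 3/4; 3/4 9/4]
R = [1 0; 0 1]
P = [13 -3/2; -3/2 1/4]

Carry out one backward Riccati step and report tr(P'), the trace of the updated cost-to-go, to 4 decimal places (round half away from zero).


BᵀP = [-30.5000 3.7500; -45.0000 5.5000]
S = R + BᵀPB = [1 0; 0 1] + [72.2500 106.5000; 106.5000 157.0000] = [73.2500 106.5000; 106.5000 158.0000]
BᵀPA = [-114.5000 23.0000; -169.0000 34.0000]
K = S⁻¹·BᵀPA = [-0.4000 0.0562; -0.8000 0.1773]
A−BK = [0.8000 -0.3557; 6.4000 -2.8778]
AᵀP(A−BK) = [4.0000 -1.6000; -1.6000 0.6789]
P' = Q + AᵀP(A−BK) = [8.2500 -0.8500; -0.8500 2.9289]
tr(P') = 11.1789

11.1789


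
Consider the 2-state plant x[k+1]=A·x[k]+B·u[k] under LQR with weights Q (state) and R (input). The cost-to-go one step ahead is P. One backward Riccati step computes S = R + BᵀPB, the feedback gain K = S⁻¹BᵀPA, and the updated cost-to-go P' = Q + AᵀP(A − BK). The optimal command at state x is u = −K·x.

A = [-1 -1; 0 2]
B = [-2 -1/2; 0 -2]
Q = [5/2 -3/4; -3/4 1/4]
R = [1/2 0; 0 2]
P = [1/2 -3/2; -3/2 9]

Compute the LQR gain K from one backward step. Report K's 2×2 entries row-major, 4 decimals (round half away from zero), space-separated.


0.3474 0.7123 -0.0239 -0.9490

BᵀP = [-1.0000 3.0000; 2.7500 -17.2500]
S = R + BᵀPB = [1/2 0; 0 2] + [2.0000 -5.5000; -5.5000 33.1250] = [2.5000 -5.5000; -5.5000 35.1250]
BᵀPA = [1.0000 7.0000; -2.7500 -37.2500]
K = S⁻¹·BᵀPA = [0.3474 0.7123; -0.0239 -0.9490]
A−BK = [-0.3170 -0.0499; -0.0478 0.1021]
AᵀP(A−BK) = [0.0869 0.1781; 0.1781 2.1650]
P' = Q + AᵀP(A−BK) = [2.5869 -0.5719; -0.5719 2.4150]
tr(P') = 5.0019


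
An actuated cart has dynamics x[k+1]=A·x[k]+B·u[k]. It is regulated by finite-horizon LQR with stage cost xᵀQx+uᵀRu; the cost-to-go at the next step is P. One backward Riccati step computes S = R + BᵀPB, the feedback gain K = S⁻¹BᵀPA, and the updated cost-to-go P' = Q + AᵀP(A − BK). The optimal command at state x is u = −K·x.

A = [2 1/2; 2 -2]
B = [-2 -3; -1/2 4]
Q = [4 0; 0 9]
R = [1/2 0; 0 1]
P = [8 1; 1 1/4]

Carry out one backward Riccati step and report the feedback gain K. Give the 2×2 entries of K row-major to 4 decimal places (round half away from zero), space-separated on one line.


-1.1289 0.2254 0.0431 -0.2876

BᵀP = [-16.5000 -2.1250; -20.0000 -2.0000]
S = R + BᵀPB = [1/2 0; 0 1] + [34.0625 41.0000; 41.0000 52.0000] = [34.5625 41.0000; 41.0000 53.0000]
BᵀPA = [-37.2500 -4.0000; -44.0000 -6.0000]
K = S⁻¹·BᵀPA = [-1.1289 0.2254; 0.0431 -0.2876]
A−BK = [-0.1285 0.0881; 1.2632 -0.7368]
AᵀP(A−BK) = [0.8454 -0.2569; -0.2569 0.1761]
P' = Q + AᵀP(A−BK) = [4.8454 -0.2569; -0.2569 9.1761]
tr(P') = 14.0215


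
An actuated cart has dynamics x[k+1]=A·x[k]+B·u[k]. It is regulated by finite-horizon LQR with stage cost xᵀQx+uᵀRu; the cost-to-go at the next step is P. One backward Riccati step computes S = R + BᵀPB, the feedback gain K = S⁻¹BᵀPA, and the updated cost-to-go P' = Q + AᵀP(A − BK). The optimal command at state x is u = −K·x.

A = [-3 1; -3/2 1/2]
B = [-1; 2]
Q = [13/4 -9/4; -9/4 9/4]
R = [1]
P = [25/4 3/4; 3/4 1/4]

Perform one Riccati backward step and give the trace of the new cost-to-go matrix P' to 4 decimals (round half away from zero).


30.8571

BᵀP = [-4.7500 -0.2500]
S = R + BᵀPB = [1] + [4.2500] = [5.2500]
BᵀPA = [14.6250 -4.8750]
K = S⁻¹·BᵀPA = [2.7857 -0.9286]
A−BK = [-0.2143 0.0714; -7.0714 2.3571]
AᵀP(A−BK) = [22.8214 -7.6071; -7.6071 2.5357]
P' = Q + AᵀP(A−BK) = [26.0714 -9.8571; -9.8571 4.7857]
tr(P') = 30.8571


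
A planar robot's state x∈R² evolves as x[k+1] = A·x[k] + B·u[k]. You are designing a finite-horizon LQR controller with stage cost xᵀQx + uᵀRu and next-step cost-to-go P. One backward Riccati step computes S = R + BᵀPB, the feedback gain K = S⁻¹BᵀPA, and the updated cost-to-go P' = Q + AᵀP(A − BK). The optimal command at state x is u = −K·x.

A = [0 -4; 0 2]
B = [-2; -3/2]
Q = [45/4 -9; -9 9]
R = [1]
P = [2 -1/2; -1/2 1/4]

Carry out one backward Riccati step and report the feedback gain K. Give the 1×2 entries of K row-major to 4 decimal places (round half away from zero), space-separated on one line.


0.0000 2.1714

BᵀP = [-3.2500 0.6250]
S = R + BᵀPB = [1] + [5.5625] = [6.5625]
BᵀPA = [0.0000 14.2500]
K = S⁻¹·BᵀPA = [0.0000 2.1714]
A−BK = [0.0000 0.3429; 0.0000 5.2571]
AᵀP(A−BK) = [0.0000 0.0000; 0.0000 10.0571]
P' = Q + AᵀP(A−BK) = [11.2500 -9.0000; -9.0000 19.0571]
tr(P') = 30.3071


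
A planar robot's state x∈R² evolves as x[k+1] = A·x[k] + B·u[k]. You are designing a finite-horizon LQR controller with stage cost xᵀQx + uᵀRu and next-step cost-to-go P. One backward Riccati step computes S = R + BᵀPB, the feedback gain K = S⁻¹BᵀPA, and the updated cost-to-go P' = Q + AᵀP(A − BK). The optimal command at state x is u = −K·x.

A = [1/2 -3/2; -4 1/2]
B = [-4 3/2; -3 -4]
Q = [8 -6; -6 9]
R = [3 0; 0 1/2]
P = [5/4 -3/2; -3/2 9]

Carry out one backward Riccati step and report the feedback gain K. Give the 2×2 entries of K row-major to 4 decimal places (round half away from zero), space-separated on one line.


0.1809 0.2236 0.8582 -0.2997

BᵀP = [-0.5000 -21.0000; 7.8750 -38.2500]
S = R + BᵀPB = [3 0; 0 1/2] + [65.0000 83.2500; 83.2500 164.8125] = [68.0000 83.2500; 83.2500 165.3125]
BᵀPA = [83.7500 -9.7500; 156.9375 -30.9375]
K = S⁻¹·BᵀPA = [0.1809 0.2236; 0.8582 -0.2997]
A−BK = [-0.0637 -0.1561; -0.0243 -0.0282]
AᵀP(A−BK) = [0.4722 0.0029; 0.0029 0.2193]
P' = Q + AᵀP(A−BK) = [8.4722 -5.9971; -5.9971 9.2193]
tr(P') = 17.6915


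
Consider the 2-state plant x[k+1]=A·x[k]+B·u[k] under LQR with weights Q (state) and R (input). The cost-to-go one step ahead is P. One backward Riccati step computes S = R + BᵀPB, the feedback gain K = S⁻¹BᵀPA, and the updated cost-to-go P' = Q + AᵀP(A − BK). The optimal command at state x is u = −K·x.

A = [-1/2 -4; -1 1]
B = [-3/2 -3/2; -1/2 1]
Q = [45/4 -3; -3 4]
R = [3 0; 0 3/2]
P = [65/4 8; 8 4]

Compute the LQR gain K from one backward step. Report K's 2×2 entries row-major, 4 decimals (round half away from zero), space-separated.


0.3502 1.1593 0.3425 1.3502

BᵀP = [-28.3750 -14.0000; -16.3750 -8.0000]
S = R + BᵀPB = [3 0; 0 3/2] + [49.5625 28.5625; 28.5625 16.5625] = [52.5625 28.5625; 28.5625 18.0625]
BᵀPA = [28.1875 99.5000; 16.1875 57.5000]
K = S⁻¹·BᵀPA = [0.3502 1.1593; 0.3425 1.3502]
A−BK = [0.5389 -0.2358; -1.1674 0.2295]
AᵀP(A−BK) = [0.6484 1.9663; 1.9663 7.0147]
P' = Q + AᵀP(A−BK) = [11.8984 -1.0337; -1.0337 11.0147]
tr(P') = 22.9132


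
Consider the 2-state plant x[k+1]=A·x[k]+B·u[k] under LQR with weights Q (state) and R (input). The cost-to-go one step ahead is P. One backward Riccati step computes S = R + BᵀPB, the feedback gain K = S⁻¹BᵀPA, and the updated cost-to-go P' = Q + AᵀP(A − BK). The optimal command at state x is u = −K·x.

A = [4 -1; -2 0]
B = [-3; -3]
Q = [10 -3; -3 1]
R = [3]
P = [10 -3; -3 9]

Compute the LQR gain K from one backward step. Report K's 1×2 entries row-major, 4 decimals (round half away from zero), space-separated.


BᵀP = [-21.0000 -18.0000]
S = R + BᵀPB = [3] + [117.0000] = [120.0000]
BᵀPA = [-48.0000 21.0000]
K = S⁻¹·BᵀPA = [-0.4000 0.1750]
A−BK = [2.8000 -0.4750; -3.2000 0.5250]
AᵀP(A−BK) = [224.8000 -37.6000; -37.6000 6.3250]
P' = Q + AᵀP(A−BK) = [234.8000 -40.6000; -40.6000 7.3250]
tr(P') = 242.1250

-0.4000 0.1750


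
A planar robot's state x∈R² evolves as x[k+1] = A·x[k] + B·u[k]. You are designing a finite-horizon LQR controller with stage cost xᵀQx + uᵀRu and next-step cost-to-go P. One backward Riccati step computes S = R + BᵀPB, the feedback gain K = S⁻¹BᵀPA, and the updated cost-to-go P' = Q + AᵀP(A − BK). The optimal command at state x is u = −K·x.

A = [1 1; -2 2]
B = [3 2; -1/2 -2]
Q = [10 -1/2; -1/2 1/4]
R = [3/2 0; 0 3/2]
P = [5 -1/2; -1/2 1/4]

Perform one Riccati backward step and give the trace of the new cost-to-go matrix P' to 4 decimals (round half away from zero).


11.7044

BᵀP = [15.2500 -1.6250; 11.0000 -1.5000]
S = R + BᵀPB = [3/2 0; 0 3/2] + [46.5625 33.7500; 33.7500 25.0000] = [48.0625 33.7500; 33.7500 26.5000]
BᵀPA = [18.5000 12.0000; 14.0000 8.0000]
K = S⁻¹·BᵀPA = [0.1319 0.3566; 0.3603 -0.1523]
A−BK = [-0.1163 0.2347; -1.2134 1.8737]
AᵀP(A−BK) = [0.5154 -0.4653; -0.4653 0.9389]
P' = Q + AᵀP(A−BK) = [10.5154 -0.9653; -0.9653 1.1889]
tr(P') = 11.7044


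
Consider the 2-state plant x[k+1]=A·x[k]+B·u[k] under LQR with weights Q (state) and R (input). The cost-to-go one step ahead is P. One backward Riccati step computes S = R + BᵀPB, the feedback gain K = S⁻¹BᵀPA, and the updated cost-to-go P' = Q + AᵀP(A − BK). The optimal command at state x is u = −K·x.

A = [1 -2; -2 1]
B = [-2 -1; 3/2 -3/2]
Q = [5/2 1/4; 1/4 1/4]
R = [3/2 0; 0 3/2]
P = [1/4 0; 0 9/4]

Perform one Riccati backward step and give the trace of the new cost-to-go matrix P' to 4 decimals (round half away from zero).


BᵀP = [-0.5000 3.3750; -0.2500 -3.3750]
S = R + BᵀPB = [3/2 0; 0 3/2] + [6.0625 -4.5625; -4.5625 5.3125] = [7.5625 -4.5625; -4.5625 6.8125]
BᵀPA = [-7.2500 4.3750; 6.5000 -2.8750]
K = S⁻¹·BᵀPA = [-0.6427 0.5435; 0.5237 -0.0580]
A−BK = [0.2382 -0.9710; -0.2504 0.0977]
AᵀP(A−BK) = [1.1863 -0.6824; -0.6824 0.7053]
P' = Q + AᵀP(A−BK) = [3.6863 -0.4324; -0.4324 0.9553]
tr(P') = 4.6416

4.6416


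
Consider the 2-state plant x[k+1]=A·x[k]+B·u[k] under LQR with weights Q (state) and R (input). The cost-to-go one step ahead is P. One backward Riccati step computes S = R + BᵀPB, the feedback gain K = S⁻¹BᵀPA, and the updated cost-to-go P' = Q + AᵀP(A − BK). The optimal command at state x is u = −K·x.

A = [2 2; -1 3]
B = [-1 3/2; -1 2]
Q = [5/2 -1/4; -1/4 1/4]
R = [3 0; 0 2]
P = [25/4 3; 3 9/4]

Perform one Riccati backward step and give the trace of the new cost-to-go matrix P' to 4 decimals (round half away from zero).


BᵀP = [-9.2500 -5.2500; 15.3750 9.0000]
S = R + BᵀPB = [3 0; 0 2] + [14.5000 -24.3750; -24.3750 41.0625] = [17.5000 -24.3750; -24.3750 43.0625]
BᵀPA = [-13.2500 -34.2500; 21.7500 57.7500]
K = S⁻¹·BᵀPA = [-0.2535 -0.4217; 0.3616 1.1024]
A−BK = [1.2041 -0.0753; -1.9767 0.3735]
AᵀP(A−BK) = [4.0266 0.6858; 0.6858 3.1446]
P' = Q + AᵀP(A−BK) = [6.5266 0.4358; 0.4358 3.3946]
tr(P') = 9.9212

9.9212


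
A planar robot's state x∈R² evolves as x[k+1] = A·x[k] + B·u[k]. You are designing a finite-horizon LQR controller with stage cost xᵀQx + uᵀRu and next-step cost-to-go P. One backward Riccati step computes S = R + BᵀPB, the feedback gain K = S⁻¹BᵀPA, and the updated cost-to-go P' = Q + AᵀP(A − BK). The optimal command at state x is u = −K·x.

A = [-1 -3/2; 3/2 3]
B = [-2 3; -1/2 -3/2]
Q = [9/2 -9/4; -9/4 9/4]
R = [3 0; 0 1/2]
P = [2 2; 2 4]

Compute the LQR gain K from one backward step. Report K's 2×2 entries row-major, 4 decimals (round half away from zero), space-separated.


BᵀP = [-5.0000 -6.0000; 3.0000 0.0000]
S = R + BᵀPB = [3 0; 0 1/2] + [13.0000 -6.0000; -6.0000 9.0000] = [16.0000 -6.0000; -6.0000 9.5000]
BᵀPA = [-4.0000 -10.5000; -3.0000 -4.5000]
K = S⁻¹·BᵀPA = [-0.4828 -1.0927; -0.6207 -1.1638]
A−BK = [-0.1034 -0.1940; 0.3276 0.7080]
AᵀP(A−BK) = [1.2069 2.6379; 2.6379 5.7899]
P' = Q + AᵀP(A−BK) = [5.7069 0.3879; 0.3879 8.0399]
tr(P') = 13.7468

-0.4828 -1.0927 -0.6207 -1.1638


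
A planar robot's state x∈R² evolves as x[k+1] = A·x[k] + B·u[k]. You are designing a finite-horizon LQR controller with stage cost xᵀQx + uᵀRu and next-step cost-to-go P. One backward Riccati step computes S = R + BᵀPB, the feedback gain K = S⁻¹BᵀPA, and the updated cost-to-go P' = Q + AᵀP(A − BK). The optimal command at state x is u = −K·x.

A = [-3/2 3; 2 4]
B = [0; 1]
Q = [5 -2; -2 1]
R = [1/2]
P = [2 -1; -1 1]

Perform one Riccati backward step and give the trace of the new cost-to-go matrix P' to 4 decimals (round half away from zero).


21.6667

BᵀP = [-1.0000 1.0000]
S = R + BᵀPB = [1/2] + [1.0000] = [1.5000]
BᵀPA = [3.5000 1.0000]
K = S⁻¹·BᵀPA = [2.3333 0.6667]
A−BK = [-1.5000 3.0000; -0.3333 3.3333]
AᵀP(A−BK) = [6.3333 -3.3333; -3.3333 9.3333]
P' = Q + AᵀP(A−BK) = [11.3333 -5.3333; -5.3333 10.3333]
tr(P') = 21.6667


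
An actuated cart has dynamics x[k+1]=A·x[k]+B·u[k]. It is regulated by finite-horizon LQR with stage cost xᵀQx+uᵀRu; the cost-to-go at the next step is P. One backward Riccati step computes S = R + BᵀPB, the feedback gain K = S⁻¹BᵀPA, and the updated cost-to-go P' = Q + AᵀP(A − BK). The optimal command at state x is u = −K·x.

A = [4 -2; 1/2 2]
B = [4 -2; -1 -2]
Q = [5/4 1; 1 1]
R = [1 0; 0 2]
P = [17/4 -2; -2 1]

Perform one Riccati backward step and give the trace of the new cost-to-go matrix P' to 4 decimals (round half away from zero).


BᵀP = [19.0000 -9.0000; -4.5000 2.0000]
S = R + BᵀPB = [1 0; 0 2] + [85.0000 -20.0000; -20.0000 5.0000] = [86.0000 -20.0000; -20.0000 7.0000]
BᵀPA = [71.5000 -56.0000; -17.0000 13.0000]
K = S⁻¹·BᵀPA = [0.7946 -0.6535; -0.1584 -0.0099]
A−BK = [0.5050 0.5941; 0.9777 1.3267]
AᵀP(A−BK) = [0.7463 -0.4455; -0.4455 0.5347]
P' = Q + AᵀP(A−BK) = [1.9963 0.5545; 0.5545 1.5347]
tr(P') = 3.5309

3.5309


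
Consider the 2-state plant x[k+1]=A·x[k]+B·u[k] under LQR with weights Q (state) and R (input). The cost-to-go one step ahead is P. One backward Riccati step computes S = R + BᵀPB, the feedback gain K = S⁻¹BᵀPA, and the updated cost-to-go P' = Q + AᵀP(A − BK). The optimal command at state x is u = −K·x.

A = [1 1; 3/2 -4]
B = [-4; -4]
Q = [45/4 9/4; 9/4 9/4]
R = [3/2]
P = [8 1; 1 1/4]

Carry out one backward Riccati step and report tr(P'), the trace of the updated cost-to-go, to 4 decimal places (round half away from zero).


16.0821

BᵀP = [-36.0000 -5.0000]
S = R + BᵀPB = [3/2] + [164.0000] = [165.5000]
BᵀPA = [-43.5000 -16.0000]
K = S⁻¹·BᵀPA = [-0.2628 -0.0967]
A−BK = [-0.0514 0.6133; 0.4486 -4.3867]
AᵀP(A−BK) = [0.1290 -0.2054; -0.2054 2.4532]
P' = Q + AᵀP(A−BK) = [11.3790 2.0446; 2.0446 4.7032]
tr(P') = 16.0821


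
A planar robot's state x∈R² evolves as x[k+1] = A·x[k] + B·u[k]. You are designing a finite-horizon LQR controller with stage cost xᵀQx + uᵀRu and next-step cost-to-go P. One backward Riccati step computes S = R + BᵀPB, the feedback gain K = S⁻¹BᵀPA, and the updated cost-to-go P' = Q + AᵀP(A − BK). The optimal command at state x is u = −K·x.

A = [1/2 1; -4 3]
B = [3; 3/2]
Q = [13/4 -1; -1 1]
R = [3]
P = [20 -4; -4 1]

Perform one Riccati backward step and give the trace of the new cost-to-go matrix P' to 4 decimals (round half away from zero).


BᵀP = [54.0000 -10.5000]
S = R + BᵀPB = [3] + [146.2500] = [149.2500]
BᵀPA = [69.0000 22.5000]
K = S⁻¹·BᵀPA = [0.4623 0.1508]
A−BK = [-0.8869 0.5477; -4.6935 2.7739]
AᵀP(A−BK) = [5.1005 -2.4020; -2.4020 1.6080]
P' = Q + AᵀP(A−BK) = [8.3505 -3.4020; -3.4020 2.6080]
tr(P') = 10.9585

10.9585


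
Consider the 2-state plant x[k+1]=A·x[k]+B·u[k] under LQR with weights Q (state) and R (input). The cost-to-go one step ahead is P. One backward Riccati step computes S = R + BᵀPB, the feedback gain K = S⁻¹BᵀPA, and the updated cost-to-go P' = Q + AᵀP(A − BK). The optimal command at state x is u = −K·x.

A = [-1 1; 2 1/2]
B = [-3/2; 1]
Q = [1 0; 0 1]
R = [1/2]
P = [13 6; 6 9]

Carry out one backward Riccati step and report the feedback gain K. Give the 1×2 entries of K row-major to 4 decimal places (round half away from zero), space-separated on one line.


BᵀP = [-13.5000 0.0000]
S = R + BᵀPB = [1/2] + [20.2500] = [20.7500]
BᵀPA = [13.5000 -13.5000]
K = S⁻¹·BᵀPA = [0.6506 -0.6506]
A−BK = [-0.0241 0.0241; 1.3494 1.1506]
AᵀP(A−BK) = [16.2169 13.7831; 13.7831 12.4669]
P' = Q + AᵀP(A−BK) = [17.2169 13.7831; 13.7831 13.4669]
tr(P') = 30.6837

0.6506 -0.6506


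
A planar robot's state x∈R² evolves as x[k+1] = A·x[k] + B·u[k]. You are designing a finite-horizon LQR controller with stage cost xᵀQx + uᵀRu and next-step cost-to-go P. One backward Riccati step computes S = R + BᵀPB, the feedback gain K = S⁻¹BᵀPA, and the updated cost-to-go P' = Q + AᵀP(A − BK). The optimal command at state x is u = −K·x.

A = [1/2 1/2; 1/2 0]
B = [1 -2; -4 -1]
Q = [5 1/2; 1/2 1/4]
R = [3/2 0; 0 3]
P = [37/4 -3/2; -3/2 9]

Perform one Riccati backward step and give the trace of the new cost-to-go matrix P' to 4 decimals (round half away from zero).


BᵀP = [15.2500 -37.5000; -17.0000 -6.0000]
S = R + BᵀPB = [3/2 0; 0 3] + [165.2500 7.0000; 7.0000 40.0000] = [166.7500 7.0000; 7.0000 43.0000]
BᵀPA = [-11.1250 7.6250; -11.5000 -8.5000]
K = S⁻¹·BᵀPA = [-0.0559 0.0544; -0.2583 -0.2065]
A−BK = [0.0392 0.0325; 0.0182 0.0111]
AᵀP(A−BK) = [0.2199 0.1676; 0.1676 0.1422]
P' = Q + AᵀP(A−BK) = [5.2199 0.6676; 0.6676 0.3922]
tr(P') = 5.6122

5.6122


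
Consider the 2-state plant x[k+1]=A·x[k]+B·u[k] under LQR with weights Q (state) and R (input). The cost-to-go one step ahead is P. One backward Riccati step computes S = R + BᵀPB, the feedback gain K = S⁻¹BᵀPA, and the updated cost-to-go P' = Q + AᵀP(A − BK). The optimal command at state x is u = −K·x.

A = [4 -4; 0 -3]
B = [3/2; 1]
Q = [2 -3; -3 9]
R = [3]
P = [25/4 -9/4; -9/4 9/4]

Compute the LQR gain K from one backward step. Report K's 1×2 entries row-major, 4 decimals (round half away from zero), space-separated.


2.2687 -2.0000

BᵀP = [7.1250 -1.1250]
S = R + BᵀPB = [3] + [9.5625] = [12.5625]
BᵀPA = [28.5000 -25.1250]
K = S⁻¹·BᵀPA = [2.2687 -2.0000]
A−BK = [0.5970 -1.0000; -2.2687 -1.0000]
AᵀP(A−BK) = [35.3433 -16.0000; -16.0000 16.0000]
P' = Q + AᵀP(A−BK) = [37.3433 -19.0000; -19.0000 25.0000]
tr(P') = 62.3433


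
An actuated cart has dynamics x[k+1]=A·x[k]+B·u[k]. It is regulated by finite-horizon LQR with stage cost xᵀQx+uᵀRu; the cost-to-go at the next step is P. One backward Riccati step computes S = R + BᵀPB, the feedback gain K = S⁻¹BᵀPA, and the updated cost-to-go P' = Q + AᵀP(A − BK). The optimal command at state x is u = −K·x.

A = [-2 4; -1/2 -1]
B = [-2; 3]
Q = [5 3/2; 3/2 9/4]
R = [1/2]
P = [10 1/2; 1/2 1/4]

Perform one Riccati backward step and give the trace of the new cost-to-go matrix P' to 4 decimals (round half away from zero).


19.0570

BᵀP = [-18.5000 -0.2500]
S = R + BᵀPB = [1/2] + [36.2500] = [36.7500]
BᵀPA = [37.1250 -73.7500]
K = S⁻¹·BᵀPA = [1.0102 -2.0068]
A−BK = [0.0204 -0.0136; -3.5306 5.0204]
AᵀP(A−BK) = [3.5587 -5.3724; -5.3724 8.2483]
P' = Q + AᵀP(A−BK) = [8.5587 -3.8724; -3.8724 10.4983]
tr(P') = 19.0570


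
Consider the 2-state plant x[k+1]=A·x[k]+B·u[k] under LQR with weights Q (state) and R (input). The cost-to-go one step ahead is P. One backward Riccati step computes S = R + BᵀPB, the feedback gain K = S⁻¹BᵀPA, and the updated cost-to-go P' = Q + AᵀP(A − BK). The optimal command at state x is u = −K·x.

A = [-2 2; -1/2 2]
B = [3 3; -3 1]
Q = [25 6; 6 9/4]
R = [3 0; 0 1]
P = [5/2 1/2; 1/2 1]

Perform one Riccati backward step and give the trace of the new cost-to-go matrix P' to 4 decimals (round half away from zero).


28.7605

BᵀP = [6.0000 -1.5000; 8.0000 2.5000]
S = R + BᵀPB = [3 0; 0 1] + [22.5000 16.5000; 16.5000 26.5000] = [25.5000 16.5000; 16.5000 27.5000]
BᵀPA = [-11.2500 9.0000; -17.2500 21.0000]
K = S⁻¹·BᵀPA = [-0.0577 -0.2308; -0.5927 0.9021]
A−BK = [-0.0490 -0.0140; -0.0804 0.4056]
AᵀP(A−BK) = [0.3776 -0.5350; -0.5350 1.1329]
P' = Q + AᵀP(A−BK) = [25.3776 5.4650; 5.4650 3.3829]
tr(P') = 28.7605


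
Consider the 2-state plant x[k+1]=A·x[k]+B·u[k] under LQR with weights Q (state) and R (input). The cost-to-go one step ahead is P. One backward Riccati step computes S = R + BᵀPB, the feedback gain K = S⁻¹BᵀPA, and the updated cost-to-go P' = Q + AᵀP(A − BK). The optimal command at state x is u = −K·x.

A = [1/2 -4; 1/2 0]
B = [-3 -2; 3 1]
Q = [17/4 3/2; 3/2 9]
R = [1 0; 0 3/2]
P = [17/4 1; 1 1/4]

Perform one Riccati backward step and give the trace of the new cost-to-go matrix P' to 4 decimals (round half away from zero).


15.6943

BᵀP = [-9.7500 -2.2500; -7.5000 -1.7500]
S = R + BᵀPB = [1 0; 0 3/2] + [22.5000 17.2500; 17.2500 13.2500] = [23.5000 17.2500; 17.2500 14.7500]
BᵀPA = [-6.0000 39.0000; -4.6250 30.0000]
K = S⁻¹·BᵀPA = [-0.1777 1.1771; -0.1057 0.6573]
A−BK = [-0.2446 0.8459; 1.1389 -4.1885]
AᵀP(A−BK) = [0.0697 -0.3975; -0.3975 2.3745]
P' = Q + AᵀP(A−BK) = [4.3197 1.1025; 1.1025 11.3745]
tr(P') = 15.6943


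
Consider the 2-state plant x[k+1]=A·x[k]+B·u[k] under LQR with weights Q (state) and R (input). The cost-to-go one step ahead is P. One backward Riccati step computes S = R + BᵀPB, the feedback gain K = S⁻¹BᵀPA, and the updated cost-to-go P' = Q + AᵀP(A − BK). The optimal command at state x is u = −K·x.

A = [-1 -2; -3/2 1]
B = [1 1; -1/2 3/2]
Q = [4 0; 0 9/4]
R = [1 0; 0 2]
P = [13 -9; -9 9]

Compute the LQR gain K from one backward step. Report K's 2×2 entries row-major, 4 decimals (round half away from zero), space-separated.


0.0274 -1.9178 -0.7484 0.0274

BᵀP = [17.5000 -13.5000; -0.5000 4.5000]
S = R + BᵀPB = [1 0; 0 2] + [24.2500 -2.7500; -2.7500 6.2500] = [25.2500 -2.7500; -2.7500 8.2500]
BᵀPA = [2.7500 -48.5000; -6.2500 5.5000]
K = S⁻¹·BᵀPA = [0.0274 -1.9178; -0.7484 0.0274]
A−BK = [-0.2790 -0.1096; -0.3636 0.0000]
AᵀP(A−BK) = [1.4969 -0.0548; -0.0548 3.8356]
P' = Q + AᵀP(A−BK) = [5.4969 -0.0548; -0.0548 6.0856]
tr(P') = 11.5825


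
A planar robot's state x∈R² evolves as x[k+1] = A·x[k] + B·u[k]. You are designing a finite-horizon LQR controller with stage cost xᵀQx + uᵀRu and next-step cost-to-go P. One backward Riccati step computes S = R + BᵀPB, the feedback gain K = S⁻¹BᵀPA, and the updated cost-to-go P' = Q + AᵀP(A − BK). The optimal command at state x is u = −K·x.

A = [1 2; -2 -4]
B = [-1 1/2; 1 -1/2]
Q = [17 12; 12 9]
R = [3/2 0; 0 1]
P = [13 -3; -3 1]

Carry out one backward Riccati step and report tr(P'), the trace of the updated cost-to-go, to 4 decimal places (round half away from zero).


BᵀP = [-16.0000 4.0000; 8.0000 -2.0000]
S = R + BᵀPB = [3/2 0; 0 1] + [20.0000 -10.0000; -10.0000 5.0000] = [21.5000 -10.0000; -10.0000 6.0000]
BᵀPA = [-24.0000 -48.0000; 12.0000 24.0000]
K = S⁻¹·BᵀPA = [-0.8276 -1.6552; 0.6207 1.2414]
A−BK = [-0.1379 -0.2759; -0.8621 -1.7241]
AᵀP(A−BK) = [1.6897 3.3793; 3.3793 6.7586]
P' = Q + AᵀP(A−BK) = [18.6897 15.3793; 15.3793 15.7586]
tr(P') = 34.4483

34.4483


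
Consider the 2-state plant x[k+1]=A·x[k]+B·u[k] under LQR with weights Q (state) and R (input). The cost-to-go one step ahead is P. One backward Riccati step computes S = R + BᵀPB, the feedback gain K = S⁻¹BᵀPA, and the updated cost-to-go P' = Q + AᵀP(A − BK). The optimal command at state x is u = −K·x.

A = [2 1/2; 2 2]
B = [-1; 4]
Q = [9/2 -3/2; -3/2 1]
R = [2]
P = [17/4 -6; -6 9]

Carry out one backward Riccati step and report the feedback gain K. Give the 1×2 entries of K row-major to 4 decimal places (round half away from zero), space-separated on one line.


BᵀP = [-28.2500 42.0000]
S = R + BᵀPB = [2] + [196.2500] = [198.2500]
BᵀPA = [27.5000 69.8750]
K = S⁻¹·BᵀPA = [0.1387 0.3525]
A−BK = [2.1387 0.8525; 1.4451 0.5902]
AᵀP(A−BK) = [1.1854 0.5574; 0.5574 0.4344]
P' = Q + AᵀP(A−BK) = [5.6854 -0.9426; -0.9426 1.4344]
tr(P') = 7.1198

0.1387 0.3525


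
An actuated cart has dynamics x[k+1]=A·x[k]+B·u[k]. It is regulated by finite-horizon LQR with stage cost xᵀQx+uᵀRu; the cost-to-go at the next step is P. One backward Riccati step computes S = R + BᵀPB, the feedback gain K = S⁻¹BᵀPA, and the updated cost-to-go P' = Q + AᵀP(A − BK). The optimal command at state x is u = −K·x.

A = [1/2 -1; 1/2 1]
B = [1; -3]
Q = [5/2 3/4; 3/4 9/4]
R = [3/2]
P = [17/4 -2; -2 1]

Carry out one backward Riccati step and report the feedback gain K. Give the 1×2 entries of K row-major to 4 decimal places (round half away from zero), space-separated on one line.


0.0981 -0.5701

BᵀP = [10.2500 -5.0000]
S = R + BᵀPB = [3/2] + [25.2500] = [26.7500]
BᵀPA = [2.6250 -15.2500]
K = S⁻¹·BᵀPA = [0.0981 -0.5701]
A−BK = [0.4019 -0.4299; 0.7944 -0.7103]
AᵀP(A−BK) = [0.0549 -0.1285; -0.1285 0.5561]
P' = Q + AᵀP(A−BK) = [2.5549 0.6215; 0.6215 2.8061]
tr(P') = 5.3610


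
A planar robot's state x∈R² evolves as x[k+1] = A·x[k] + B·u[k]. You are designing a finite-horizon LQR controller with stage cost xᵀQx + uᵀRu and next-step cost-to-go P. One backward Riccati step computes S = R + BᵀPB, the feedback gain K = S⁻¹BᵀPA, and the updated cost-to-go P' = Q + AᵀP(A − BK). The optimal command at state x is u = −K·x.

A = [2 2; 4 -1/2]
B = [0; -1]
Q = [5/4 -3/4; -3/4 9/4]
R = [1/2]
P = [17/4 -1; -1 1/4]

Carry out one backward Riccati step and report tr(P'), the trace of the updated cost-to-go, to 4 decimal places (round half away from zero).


BᵀP = [1.0000 -0.2500]
S = R + BᵀPB = [1/2] + [0.2500] = [0.7500]
BᵀPA = [1.0000 2.1250]
K = S⁻¹·BᵀPA = [1.3333 2.8333]
A−BK = [2.0000 2.0000; 5.3333 2.3333]
AᵀP(A−BK) = [3.6667 6.6667; 6.6667 13.0417]
P' = Q + AᵀP(A−BK) = [4.9167 5.9167; 5.9167 15.2917]
tr(P') = 20.2083

20.2083
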